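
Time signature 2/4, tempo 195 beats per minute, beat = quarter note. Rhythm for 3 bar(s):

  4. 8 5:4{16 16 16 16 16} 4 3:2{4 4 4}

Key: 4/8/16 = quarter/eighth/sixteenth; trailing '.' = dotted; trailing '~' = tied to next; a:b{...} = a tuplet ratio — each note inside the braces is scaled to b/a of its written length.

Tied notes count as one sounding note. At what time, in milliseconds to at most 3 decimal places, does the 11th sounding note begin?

1. 0.0ms @ 0 + 461.538ms (3/2)
2. 461.538ms @ 3/2 + 153.846ms (1/2)
3. 615.385ms @ 2 + 61.538ms (1/5)
4. 676.923ms @ 11/5 + 61.538ms (1/5)
5. 738.462ms @ 12/5 + 61.538ms (1/5)
6. 800.0ms @ 13/5 + 61.538ms (1/5)
7. 861.538ms @ 14/5 + 61.538ms (1/5)
8. 923.077ms @ 3 + 307.692ms (1)
9. 1230.769ms @ 4 + 205.128ms (2/3)
10. 1435.897ms @ 14/3 + 205.128ms (2/3)
11. 1641.026ms @ 16/3 + 205.128ms (2/3)

note 11 onset = 16/3b = 1641.026ms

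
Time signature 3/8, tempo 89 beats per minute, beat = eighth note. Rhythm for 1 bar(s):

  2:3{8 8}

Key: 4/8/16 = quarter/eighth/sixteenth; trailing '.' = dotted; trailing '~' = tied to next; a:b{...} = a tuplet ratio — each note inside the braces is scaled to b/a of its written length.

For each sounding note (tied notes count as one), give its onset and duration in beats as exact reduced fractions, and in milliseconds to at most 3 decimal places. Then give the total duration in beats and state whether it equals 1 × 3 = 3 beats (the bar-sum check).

1) 0.0ms=0b +1011.236ms=3/2b
2) 1011.236ms=3/2b +1011.236ms=3/2b
Σ=3b of 3 (89bpm 3/8) — PASS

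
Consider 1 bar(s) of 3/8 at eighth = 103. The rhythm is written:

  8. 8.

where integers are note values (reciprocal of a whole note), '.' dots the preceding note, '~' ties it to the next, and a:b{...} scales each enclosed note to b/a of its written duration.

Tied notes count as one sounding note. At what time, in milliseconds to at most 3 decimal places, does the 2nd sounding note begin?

1. 0.0ms @ 0 + 873.786ms (3/2)
2. 873.786ms @ 3/2 + 873.786ms (3/2)

note 2 onset = 3/2b = 873.786ms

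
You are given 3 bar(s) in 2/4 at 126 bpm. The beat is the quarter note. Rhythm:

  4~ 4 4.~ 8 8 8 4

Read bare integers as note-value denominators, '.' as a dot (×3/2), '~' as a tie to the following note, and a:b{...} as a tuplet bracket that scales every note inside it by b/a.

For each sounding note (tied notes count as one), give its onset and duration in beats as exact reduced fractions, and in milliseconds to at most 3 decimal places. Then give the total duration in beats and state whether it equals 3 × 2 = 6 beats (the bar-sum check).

1) 0.0ms=0b +952.381ms=2b
2) 952.381ms=2b +952.381ms=2b
3) 1904.762ms=4b +238.095ms=1/2b
4) 2142.857ms=9/2b +238.095ms=1/2b
5) 2380.952ms=5b +476.19ms=1b
Σ=6b of 6 (126bpm 2/4) — PASS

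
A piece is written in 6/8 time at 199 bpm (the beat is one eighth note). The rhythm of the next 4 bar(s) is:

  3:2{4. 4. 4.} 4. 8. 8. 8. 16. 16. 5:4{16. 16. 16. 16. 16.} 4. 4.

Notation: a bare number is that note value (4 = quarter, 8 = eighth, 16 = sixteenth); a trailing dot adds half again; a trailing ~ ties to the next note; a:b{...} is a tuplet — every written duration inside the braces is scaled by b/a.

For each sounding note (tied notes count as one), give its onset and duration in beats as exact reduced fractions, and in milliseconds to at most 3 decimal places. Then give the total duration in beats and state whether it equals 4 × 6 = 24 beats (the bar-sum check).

1) 0.0ms=0b +603.015ms=2b
2) 603.015ms=2b +603.015ms=2b
3) 1206.03ms=4b +603.015ms=2b
4) 1809.045ms=6b +904.523ms=3b
5) 2713.568ms=9b +452.261ms=3/2b
6) 3165.829ms=21/2b +452.261ms=3/2b
7) 3618.09ms=12b +452.261ms=3/2b
8) 4070.352ms=27/2b +226.131ms=3/4b
9) 4296.482ms=57/4b +226.131ms=3/4b
10) 4522.613ms=15b +180.905ms=3/5b
11) 4703.518ms=78/5b +180.905ms=3/5b
12) 4884.422ms=81/5b +180.905ms=3/5b
13) 5065.327ms=84/5b +180.905ms=3/5b
14) 5246.231ms=87/5b +180.905ms=3/5b
15) 5427.136ms=18b +904.523ms=3b
16) 6331.658ms=21b +904.523ms=3b
Σ=24b of 24 (199bpm 6/8) — PASS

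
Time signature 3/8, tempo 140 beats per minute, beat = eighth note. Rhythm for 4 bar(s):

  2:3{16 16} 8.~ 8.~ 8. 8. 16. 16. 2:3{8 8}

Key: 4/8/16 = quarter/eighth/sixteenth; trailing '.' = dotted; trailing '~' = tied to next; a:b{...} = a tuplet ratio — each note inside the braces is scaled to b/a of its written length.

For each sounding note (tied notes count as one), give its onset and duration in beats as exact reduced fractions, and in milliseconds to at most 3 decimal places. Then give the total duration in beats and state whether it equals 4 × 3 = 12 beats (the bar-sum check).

1) 0.0ms=0b +321.429ms=3/4b
2) 321.429ms=3/4b +321.429ms=3/4b
3) 642.857ms=3/2b +1928.571ms=9/2b
4) 2571.429ms=6b +642.857ms=3/2b
5) 3214.286ms=15/2b +321.429ms=3/4b
6) 3535.714ms=33/4b +321.429ms=3/4b
7) 3857.143ms=9b +642.857ms=3/2b
8) 4500.0ms=21/2b +642.857ms=3/2b
Σ=12b of 12 (140bpm 3/8) — PASS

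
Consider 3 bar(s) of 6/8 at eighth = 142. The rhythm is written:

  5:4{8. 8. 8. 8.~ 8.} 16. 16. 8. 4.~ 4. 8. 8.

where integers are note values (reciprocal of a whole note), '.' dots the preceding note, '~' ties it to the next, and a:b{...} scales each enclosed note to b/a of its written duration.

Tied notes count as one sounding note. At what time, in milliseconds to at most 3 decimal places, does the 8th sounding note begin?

note 8 onset = 9b = 3802.817ms

1. 0.0ms @ 0 + 507.042ms (6/5)
2. 507.042ms @ 6/5 + 507.042ms (6/5)
3. 1014.085ms @ 12/5 + 507.042ms (6/5)
4. 1521.127ms @ 18/5 + 1014.085ms (12/5)
5. 2535.211ms @ 6 + 316.901ms (3/4)
6. 2852.113ms @ 27/4 + 316.901ms (3/4)
7. 3169.014ms @ 15/2 + 633.803ms (3/2)
8. 3802.817ms @ 9 + 2535.211ms (6)
9. 6338.028ms @ 15 + 633.803ms (3/2)
10. 6971.831ms @ 33/2 + 633.803ms (3/2)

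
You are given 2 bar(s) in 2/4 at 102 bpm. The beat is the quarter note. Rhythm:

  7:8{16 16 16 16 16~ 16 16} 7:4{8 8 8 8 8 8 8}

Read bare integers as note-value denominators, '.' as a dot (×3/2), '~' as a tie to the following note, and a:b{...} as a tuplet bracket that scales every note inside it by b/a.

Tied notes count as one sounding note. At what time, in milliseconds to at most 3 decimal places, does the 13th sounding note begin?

note 13 onset = 26/7b = 2184.874ms

1. 0.0ms @ 0 + 168.067ms (2/7)
2. 168.067ms @ 2/7 + 168.067ms (2/7)
3. 336.134ms @ 4/7 + 168.067ms (2/7)
4. 504.202ms @ 6/7 + 168.067ms (2/7)
5. 672.269ms @ 8/7 + 336.134ms (4/7)
6. 1008.403ms @ 12/7 + 168.067ms (2/7)
7. 1176.471ms @ 2 + 168.067ms (2/7)
8. 1344.538ms @ 16/7 + 168.067ms (2/7)
9. 1512.605ms @ 18/7 + 168.067ms (2/7)
10. 1680.672ms @ 20/7 + 168.067ms (2/7)
11. 1848.739ms @ 22/7 + 168.067ms (2/7)
12. 2016.807ms @ 24/7 + 168.067ms (2/7)
13. 2184.874ms @ 26/7 + 168.067ms (2/7)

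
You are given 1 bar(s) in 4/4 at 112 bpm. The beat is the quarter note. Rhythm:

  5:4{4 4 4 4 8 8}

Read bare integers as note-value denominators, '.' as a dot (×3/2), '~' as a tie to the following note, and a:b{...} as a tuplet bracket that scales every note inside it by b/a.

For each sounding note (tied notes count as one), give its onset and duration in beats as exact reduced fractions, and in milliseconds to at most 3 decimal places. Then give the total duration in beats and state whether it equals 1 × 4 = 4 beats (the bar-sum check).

1) 0.0ms=0b +428.571ms=4/5b
2) 428.571ms=4/5b +428.571ms=4/5b
3) 857.143ms=8/5b +428.571ms=4/5b
4) 1285.714ms=12/5b +428.571ms=4/5b
5) 1714.286ms=16/5b +214.286ms=2/5b
6) 1928.571ms=18/5b +214.286ms=2/5b
Σ=4b of 4 (112bpm 4/4) — PASS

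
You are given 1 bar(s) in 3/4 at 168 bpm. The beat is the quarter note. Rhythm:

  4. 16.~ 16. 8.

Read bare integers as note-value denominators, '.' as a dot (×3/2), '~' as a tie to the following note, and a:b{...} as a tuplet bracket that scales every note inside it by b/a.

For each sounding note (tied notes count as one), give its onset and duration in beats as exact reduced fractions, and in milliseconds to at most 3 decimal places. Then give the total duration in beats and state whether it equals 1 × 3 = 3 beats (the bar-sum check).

1) 0.0ms=0b +535.714ms=3/2b
2) 535.714ms=3/2b +267.857ms=3/4b
3) 803.571ms=9/4b +267.857ms=3/4b
Σ=3b of 3 (168bpm 3/4) — PASS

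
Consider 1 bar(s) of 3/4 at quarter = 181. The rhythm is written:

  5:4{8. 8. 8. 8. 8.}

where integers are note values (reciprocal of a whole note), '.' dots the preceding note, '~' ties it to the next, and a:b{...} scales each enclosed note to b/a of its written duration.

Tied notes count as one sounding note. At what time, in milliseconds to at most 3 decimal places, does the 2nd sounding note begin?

1. 0.0ms @ 0 + 198.895ms (3/5)
2. 198.895ms @ 3/5 + 198.895ms (3/5)
3. 397.79ms @ 6/5 + 198.895ms (3/5)
4. 596.685ms @ 9/5 + 198.895ms (3/5)
5. 795.58ms @ 12/5 + 198.895ms (3/5)

note 2 onset = 3/5b = 198.895ms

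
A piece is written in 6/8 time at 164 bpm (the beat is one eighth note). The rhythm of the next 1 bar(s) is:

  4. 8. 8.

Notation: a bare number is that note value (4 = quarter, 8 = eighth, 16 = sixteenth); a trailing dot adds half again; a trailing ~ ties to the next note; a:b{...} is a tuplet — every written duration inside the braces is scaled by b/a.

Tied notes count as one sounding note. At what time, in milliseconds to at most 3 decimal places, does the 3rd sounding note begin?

note 3 onset = 9/2b = 1646.341ms

1. 0.0ms @ 0 + 1097.561ms (3)
2. 1097.561ms @ 3 + 548.78ms (3/2)
3. 1646.341ms @ 9/2 + 548.78ms (3/2)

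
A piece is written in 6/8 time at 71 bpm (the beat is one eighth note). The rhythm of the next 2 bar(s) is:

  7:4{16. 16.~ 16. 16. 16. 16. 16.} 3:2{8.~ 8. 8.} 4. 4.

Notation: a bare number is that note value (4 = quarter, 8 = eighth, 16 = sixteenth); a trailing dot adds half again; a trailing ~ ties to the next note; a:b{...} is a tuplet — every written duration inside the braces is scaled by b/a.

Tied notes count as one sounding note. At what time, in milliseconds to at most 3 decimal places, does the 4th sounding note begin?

note 4 onset = 12/7b = 1448.692ms

1. 0.0ms @ 0 + 362.173ms (3/7)
2. 362.173ms @ 3/7 + 724.346ms (6/7)
3. 1086.519ms @ 9/7 + 362.173ms (3/7)
4. 1448.692ms @ 12/7 + 362.173ms (3/7)
5. 1810.865ms @ 15/7 + 362.173ms (3/7)
6. 2173.038ms @ 18/7 + 362.173ms (3/7)
7. 2535.211ms @ 3 + 1690.141ms (2)
8. 4225.352ms @ 5 + 845.07ms (1)
9. 5070.423ms @ 6 + 2535.211ms (3)
10. 7605.634ms @ 9 + 2535.211ms (3)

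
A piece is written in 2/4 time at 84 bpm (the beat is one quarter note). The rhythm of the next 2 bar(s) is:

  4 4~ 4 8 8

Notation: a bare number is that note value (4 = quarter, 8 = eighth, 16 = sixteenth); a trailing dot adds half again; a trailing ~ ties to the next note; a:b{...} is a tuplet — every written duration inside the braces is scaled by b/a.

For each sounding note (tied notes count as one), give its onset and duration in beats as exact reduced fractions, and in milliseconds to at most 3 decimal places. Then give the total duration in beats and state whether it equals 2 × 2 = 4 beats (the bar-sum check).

1) 0.0ms=0b +714.286ms=1b
2) 714.286ms=1b +1428.571ms=2b
3) 2142.857ms=3b +357.143ms=1/2b
4) 2500.0ms=7/2b +357.143ms=1/2b
Σ=4b of 4 (84bpm 2/4) — PASS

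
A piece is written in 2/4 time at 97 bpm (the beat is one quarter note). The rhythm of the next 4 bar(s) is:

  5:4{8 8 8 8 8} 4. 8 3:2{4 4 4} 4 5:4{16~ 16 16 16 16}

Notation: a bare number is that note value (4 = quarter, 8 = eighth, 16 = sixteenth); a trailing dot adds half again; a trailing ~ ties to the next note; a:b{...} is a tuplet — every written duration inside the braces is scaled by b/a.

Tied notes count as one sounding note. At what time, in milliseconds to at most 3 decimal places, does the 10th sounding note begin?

note 10 onset = 16/3b = 3298.969ms

1. 0.0ms @ 0 + 247.423ms (2/5)
2. 247.423ms @ 2/5 + 247.423ms (2/5)
3. 494.845ms @ 4/5 + 247.423ms (2/5)
4. 742.268ms @ 6/5 + 247.423ms (2/5)
5. 989.691ms @ 8/5 + 247.423ms (2/5)
6. 1237.113ms @ 2 + 927.835ms (3/2)
7. 2164.948ms @ 7/2 + 309.278ms (1/2)
8. 2474.227ms @ 4 + 412.371ms (2/3)
9. 2886.598ms @ 14/3 + 412.371ms (2/3)
10. 3298.969ms @ 16/3 + 412.371ms (2/3)
11. 3711.34ms @ 6 + 618.557ms (1)
12. 4329.897ms @ 7 + 247.423ms (2/5)
13. 4577.32ms @ 37/5 + 123.711ms (1/5)
14. 4701.031ms @ 38/5 + 123.711ms (1/5)
15. 4824.742ms @ 39/5 + 123.711ms (1/5)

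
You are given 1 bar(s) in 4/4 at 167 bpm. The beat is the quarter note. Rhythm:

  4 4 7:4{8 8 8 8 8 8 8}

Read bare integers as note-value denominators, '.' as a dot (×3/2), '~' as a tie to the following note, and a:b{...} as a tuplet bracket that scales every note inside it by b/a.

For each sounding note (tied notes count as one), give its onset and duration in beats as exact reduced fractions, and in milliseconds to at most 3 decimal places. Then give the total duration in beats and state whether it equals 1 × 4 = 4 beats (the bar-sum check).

1) 0.0ms=0b +359.281ms=1b
2) 359.281ms=1b +359.281ms=1b
3) 718.563ms=2b +102.652ms=2/7b
4) 821.215ms=16/7b +102.652ms=2/7b
5) 923.867ms=18/7b +102.652ms=2/7b
6) 1026.518ms=20/7b +102.652ms=2/7b
7) 1129.17ms=22/7b +102.652ms=2/7b
8) 1231.822ms=24/7b +102.652ms=2/7b
9) 1334.474ms=26/7b +102.652ms=2/7b
Σ=4b of 4 (167bpm 4/4) — PASS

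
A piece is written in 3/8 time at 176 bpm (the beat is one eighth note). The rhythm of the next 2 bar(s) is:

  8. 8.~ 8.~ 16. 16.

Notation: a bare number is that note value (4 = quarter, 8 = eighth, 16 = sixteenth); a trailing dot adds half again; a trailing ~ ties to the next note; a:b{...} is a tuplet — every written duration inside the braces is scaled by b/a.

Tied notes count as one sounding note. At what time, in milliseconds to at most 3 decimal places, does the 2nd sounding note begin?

note 2 onset = 3/2b = 511.364ms

1. 0.0ms @ 0 + 511.364ms (3/2)
2. 511.364ms @ 3/2 + 1278.409ms (15/4)
3. 1789.773ms @ 21/4 + 255.682ms (3/4)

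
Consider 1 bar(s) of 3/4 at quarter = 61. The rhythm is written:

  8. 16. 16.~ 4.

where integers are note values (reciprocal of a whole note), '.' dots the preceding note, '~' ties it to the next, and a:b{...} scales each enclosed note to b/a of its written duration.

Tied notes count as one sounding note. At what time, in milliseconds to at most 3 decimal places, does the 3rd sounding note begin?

note 3 onset = 9/8b = 1106.557ms

1. 0.0ms @ 0 + 737.705ms (3/4)
2. 737.705ms @ 3/4 + 368.852ms (3/8)
3. 1106.557ms @ 9/8 + 1844.262ms (15/8)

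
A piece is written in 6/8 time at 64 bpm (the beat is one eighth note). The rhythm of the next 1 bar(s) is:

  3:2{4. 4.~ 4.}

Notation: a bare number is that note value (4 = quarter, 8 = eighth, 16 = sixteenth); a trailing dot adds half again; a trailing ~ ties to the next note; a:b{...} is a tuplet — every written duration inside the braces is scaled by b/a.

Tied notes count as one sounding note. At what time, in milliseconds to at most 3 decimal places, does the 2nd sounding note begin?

note 2 onset = 2b = 1875.0ms

1. 0.0ms @ 0 + 1875.0ms (2)
2. 1875.0ms @ 2 + 3750.0ms (4)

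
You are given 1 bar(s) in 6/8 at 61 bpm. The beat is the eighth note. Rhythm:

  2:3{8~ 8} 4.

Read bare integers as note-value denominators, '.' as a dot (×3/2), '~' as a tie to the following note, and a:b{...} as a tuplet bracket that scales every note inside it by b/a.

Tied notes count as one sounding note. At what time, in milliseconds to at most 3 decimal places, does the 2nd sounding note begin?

1. 0.0ms @ 0 + 2950.82ms (3)
2. 2950.82ms @ 3 + 2950.82ms (3)

note 2 onset = 3b = 2950.82ms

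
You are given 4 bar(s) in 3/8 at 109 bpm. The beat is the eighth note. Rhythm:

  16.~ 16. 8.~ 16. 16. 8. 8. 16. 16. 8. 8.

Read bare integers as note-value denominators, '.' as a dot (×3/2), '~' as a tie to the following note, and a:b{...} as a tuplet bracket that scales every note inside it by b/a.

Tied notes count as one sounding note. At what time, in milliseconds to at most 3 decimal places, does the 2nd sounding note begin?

note 2 onset = 3/2b = 825.688ms

1. 0.0ms @ 0 + 825.688ms (3/2)
2. 825.688ms @ 3/2 + 1238.532ms (9/4)
3. 2064.22ms @ 15/4 + 412.844ms (3/4)
4. 2477.064ms @ 9/2 + 825.688ms (3/2)
5. 3302.752ms @ 6 + 825.688ms (3/2)
6. 4128.44ms @ 15/2 + 412.844ms (3/4)
7. 4541.284ms @ 33/4 + 412.844ms (3/4)
8. 4954.128ms @ 9 + 825.688ms (3/2)
9. 5779.817ms @ 21/2 + 825.688ms (3/2)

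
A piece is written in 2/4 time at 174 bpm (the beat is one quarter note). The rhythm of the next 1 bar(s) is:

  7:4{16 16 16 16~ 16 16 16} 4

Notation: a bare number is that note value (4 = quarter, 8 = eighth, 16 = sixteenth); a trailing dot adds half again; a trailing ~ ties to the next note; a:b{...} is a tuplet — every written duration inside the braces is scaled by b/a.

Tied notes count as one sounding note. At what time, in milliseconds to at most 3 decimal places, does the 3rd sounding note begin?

1. 0.0ms @ 0 + 49.261ms (1/7)
2. 49.261ms @ 1/7 + 49.261ms (1/7)
3. 98.522ms @ 2/7 + 49.261ms (1/7)
4. 147.783ms @ 3/7 + 98.522ms (2/7)
5. 246.305ms @ 5/7 + 49.261ms (1/7)
6. 295.567ms @ 6/7 + 49.261ms (1/7)
7. 344.828ms @ 1 + 344.828ms (1)

note 3 onset = 2/7b = 98.522ms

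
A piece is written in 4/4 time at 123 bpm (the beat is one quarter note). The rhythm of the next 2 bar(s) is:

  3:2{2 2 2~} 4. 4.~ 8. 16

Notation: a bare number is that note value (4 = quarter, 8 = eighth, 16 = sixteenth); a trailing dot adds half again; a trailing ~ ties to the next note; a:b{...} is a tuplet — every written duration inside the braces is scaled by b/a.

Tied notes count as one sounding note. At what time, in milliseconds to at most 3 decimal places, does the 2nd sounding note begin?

note 2 onset = 4/3b = 650.407ms

1. 0.0ms @ 0 + 650.407ms (4/3)
2. 650.407ms @ 4/3 + 650.407ms (4/3)
3. 1300.813ms @ 8/3 + 1382.114ms (17/6)
4. 2682.927ms @ 11/2 + 1097.561ms (9/4)
5. 3780.488ms @ 31/4 + 121.951ms (1/4)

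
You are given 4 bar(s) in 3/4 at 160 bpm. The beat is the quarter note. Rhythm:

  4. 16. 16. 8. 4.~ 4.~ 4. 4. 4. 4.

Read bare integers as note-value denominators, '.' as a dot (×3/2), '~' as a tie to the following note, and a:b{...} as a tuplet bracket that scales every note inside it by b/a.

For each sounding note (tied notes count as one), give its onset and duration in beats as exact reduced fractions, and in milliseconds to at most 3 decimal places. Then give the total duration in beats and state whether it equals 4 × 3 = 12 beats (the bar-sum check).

1) 0.0ms=0b +562.5ms=3/2b
2) 562.5ms=3/2b +140.625ms=3/8b
3) 703.125ms=15/8b +140.625ms=3/8b
4) 843.75ms=9/4b +281.25ms=3/4b
5) 1125.0ms=3b +1687.5ms=9/2b
6) 2812.5ms=15/2b +562.5ms=3/2b
7) 3375.0ms=9b +562.5ms=3/2b
8) 3937.5ms=21/2b +562.5ms=3/2b
Σ=12b of 12 (160bpm 3/4) — PASS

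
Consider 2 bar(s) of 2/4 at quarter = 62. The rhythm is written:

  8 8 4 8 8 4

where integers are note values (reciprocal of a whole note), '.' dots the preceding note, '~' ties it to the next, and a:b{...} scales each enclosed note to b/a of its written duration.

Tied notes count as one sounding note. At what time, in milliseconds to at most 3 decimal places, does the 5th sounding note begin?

1. 0.0ms @ 0 + 483.871ms (1/2)
2. 483.871ms @ 1/2 + 483.871ms (1/2)
3. 967.742ms @ 1 + 967.742ms (1)
4. 1935.484ms @ 2 + 483.871ms (1/2)
5. 2419.355ms @ 5/2 + 483.871ms (1/2)
6. 2903.226ms @ 3 + 967.742ms (1)

note 5 onset = 5/2b = 2419.355ms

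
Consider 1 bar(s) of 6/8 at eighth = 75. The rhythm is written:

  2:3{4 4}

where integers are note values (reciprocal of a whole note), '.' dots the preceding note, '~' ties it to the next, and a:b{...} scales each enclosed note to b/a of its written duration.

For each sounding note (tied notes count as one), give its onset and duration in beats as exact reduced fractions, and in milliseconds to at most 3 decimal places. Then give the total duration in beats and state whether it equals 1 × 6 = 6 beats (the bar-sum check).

1) 0.0ms=0b +2400.0ms=3b
2) 2400.0ms=3b +2400.0ms=3b
Σ=6b of 6 (75bpm 6/8) — PASS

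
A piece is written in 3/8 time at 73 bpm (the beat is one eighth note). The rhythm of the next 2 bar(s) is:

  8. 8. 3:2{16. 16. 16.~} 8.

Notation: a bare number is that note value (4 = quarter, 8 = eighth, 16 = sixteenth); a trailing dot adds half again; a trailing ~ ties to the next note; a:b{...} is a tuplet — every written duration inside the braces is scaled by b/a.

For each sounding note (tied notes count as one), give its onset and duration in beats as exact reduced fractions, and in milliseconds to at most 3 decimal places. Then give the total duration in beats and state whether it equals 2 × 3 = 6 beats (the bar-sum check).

1) 0.0ms=0b +1232.877ms=3/2b
2) 1232.877ms=3/2b +1232.877ms=3/2b
3) 2465.753ms=3b +410.959ms=1/2b
4) 2876.712ms=7/2b +410.959ms=1/2b
5) 3287.671ms=4b +1643.836ms=2b
Σ=6b of 6 (73bpm 3/8) — PASS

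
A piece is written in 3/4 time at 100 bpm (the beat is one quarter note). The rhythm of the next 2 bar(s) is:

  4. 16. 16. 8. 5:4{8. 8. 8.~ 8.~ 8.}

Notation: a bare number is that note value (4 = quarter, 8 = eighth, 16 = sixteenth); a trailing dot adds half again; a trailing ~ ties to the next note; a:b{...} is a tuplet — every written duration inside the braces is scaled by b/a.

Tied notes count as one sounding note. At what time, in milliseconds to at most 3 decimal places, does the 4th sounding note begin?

note 4 onset = 9/4b = 1350.0ms

1. 0.0ms @ 0 + 900.0ms (3/2)
2. 900.0ms @ 3/2 + 225.0ms (3/8)
3. 1125.0ms @ 15/8 + 225.0ms (3/8)
4. 1350.0ms @ 9/4 + 450.0ms (3/4)
5. 1800.0ms @ 3 + 360.0ms (3/5)
6. 2160.0ms @ 18/5 + 360.0ms (3/5)
7. 2520.0ms @ 21/5 + 1080.0ms (9/5)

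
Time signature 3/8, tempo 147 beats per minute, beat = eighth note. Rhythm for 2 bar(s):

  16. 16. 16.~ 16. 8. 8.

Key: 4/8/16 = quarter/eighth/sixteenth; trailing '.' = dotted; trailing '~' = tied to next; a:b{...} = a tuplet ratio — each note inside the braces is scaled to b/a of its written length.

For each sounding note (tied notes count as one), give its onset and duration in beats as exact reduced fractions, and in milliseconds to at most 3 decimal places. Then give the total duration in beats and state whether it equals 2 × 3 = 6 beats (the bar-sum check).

1) 0.0ms=0b +306.122ms=3/4b
2) 306.122ms=3/4b +306.122ms=3/4b
3) 612.245ms=3/2b +612.245ms=3/2b
4) 1224.49ms=3b +612.245ms=3/2b
5) 1836.735ms=9/2b +612.245ms=3/2b
Σ=6b of 6 (147bpm 3/8) — PASS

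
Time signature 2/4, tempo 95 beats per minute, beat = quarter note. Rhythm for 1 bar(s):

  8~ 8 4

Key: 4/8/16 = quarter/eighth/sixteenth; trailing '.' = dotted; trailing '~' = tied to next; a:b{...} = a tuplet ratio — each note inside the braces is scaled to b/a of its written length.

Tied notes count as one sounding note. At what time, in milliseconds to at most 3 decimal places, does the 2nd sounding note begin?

1. 0.0ms @ 0 + 631.579ms (1)
2. 631.579ms @ 1 + 631.579ms (1)

note 2 onset = 1b = 631.579ms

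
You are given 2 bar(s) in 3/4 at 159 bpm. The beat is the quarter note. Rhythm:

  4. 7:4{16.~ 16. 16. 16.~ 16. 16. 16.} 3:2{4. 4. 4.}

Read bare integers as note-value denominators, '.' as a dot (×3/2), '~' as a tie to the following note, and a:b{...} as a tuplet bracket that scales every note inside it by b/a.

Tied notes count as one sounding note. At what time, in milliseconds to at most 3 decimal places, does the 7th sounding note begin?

1. 0.0ms @ 0 + 566.038ms (3/2)
2. 566.038ms @ 3/2 + 161.725ms (3/7)
3. 727.763ms @ 27/14 + 80.863ms (3/14)
4. 808.625ms @ 15/7 + 161.725ms (3/7)
5. 970.35ms @ 18/7 + 80.863ms (3/14)
6. 1051.213ms @ 39/14 + 80.863ms (3/14)
7. 1132.075ms @ 3 + 377.358ms (1)
8. 1509.434ms @ 4 + 377.358ms (1)
9. 1886.792ms @ 5 + 377.358ms (1)

note 7 onset = 3b = 1132.075ms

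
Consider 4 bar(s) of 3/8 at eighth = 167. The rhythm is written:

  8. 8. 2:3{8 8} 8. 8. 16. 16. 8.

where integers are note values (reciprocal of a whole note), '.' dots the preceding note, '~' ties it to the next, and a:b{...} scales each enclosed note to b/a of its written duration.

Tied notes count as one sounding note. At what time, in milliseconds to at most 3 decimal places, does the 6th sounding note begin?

note 6 onset = 15/2b = 2694.611ms

1. 0.0ms @ 0 + 538.922ms (3/2)
2. 538.922ms @ 3/2 + 538.922ms (3/2)
3. 1077.844ms @ 3 + 538.922ms (3/2)
4. 1616.766ms @ 9/2 + 538.922ms (3/2)
5. 2155.689ms @ 6 + 538.922ms (3/2)
6. 2694.611ms @ 15/2 + 538.922ms (3/2)
7. 3233.533ms @ 9 + 269.461ms (3/4)
8. 3502.994ms @ 39/4 + 269.461ms (3/4)
9. 3772.455ms @ 21/2 + 538.922ms (3/2)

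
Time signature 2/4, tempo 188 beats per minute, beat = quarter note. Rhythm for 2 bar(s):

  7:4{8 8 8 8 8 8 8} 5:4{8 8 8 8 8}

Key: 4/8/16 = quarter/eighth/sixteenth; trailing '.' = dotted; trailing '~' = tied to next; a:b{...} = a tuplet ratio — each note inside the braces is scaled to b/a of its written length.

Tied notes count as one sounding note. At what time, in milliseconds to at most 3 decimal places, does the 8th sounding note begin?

1. 0.0ms @ 0 + 91.185ms (2/7)
2. 91.185ms @ 2/7 + 91.185ms (2/7)
3. 182.371ms @ 4/7 + 91.185ms (2/7)
4. 273.556ms @ 6/7 + 91.185ms (2/7)
5. 364.742ms @ 8/7 + 91.185ms (2/7)
6. 455.927ms @ 10/7 + 91.185ms (2/7)
7. 547.112ms @ 12/7 + 91.185ms (2/7)
8. 638.298ms @ 2 + 127.66ms (2/5)
9. 765.957ms @ 12/5 + 127.66ms (2/5)
10. 893.617ms @ 14/5 + 127.66ms (2/5)
11. 1021.277ms @ 16/5 + 127.66ms (2/5)
12. 1148.936ms @ 18/5 + 127.66ms (2/5)

note 8 onset = 2b = 638.298ms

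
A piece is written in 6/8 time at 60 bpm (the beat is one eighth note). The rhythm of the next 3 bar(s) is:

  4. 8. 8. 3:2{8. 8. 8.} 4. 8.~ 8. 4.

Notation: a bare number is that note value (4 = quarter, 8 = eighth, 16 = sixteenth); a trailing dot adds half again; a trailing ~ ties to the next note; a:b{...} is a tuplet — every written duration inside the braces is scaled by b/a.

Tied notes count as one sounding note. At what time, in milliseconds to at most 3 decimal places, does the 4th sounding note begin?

note 4 onset = 6b = 6000.0ms

1. 0.0ms @ 0 + 3000.0ms (3)
2. 3000.0ms @ 3 + 1500.0ms (3/2)
3. 4500.0ms @ 9/2 + 1500.0ms (3/2)
4. 6000.0ms @ 6 + 1000.0ms (1)
5. 7000.0ms @ 7 + 1000.0ms (1)
6. 8000.0ms @ 8 + 1000.0ms (1)
7. 9000.0ms @ 9 + 3000.0ms (3)
8. 12000.0ms @ 12 + 3000.0ms (3)
9. 15000.0ms @ 15 + 3000.0ms (3)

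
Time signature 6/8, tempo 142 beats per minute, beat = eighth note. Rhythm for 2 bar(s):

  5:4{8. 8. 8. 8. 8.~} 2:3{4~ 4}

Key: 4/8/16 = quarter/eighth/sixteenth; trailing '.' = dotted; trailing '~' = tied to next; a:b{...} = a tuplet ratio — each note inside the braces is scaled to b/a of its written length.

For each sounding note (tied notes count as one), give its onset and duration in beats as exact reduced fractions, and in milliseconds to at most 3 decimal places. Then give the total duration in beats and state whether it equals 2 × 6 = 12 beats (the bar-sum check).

1) 0.0ms=0b +507.042ms=6/5b
2) 507.042ms=6/5b +507.042ms=6/5b
3) 1014.085ms=12/5b +507.042ms=6/5b
4) 1521.127ms=18/5b +507.042ms=6/5b
5) 2028.169ms=24/5b +3042.254ms=36/5b
Σ=12b of 12 (142bpm 6/8) — PASS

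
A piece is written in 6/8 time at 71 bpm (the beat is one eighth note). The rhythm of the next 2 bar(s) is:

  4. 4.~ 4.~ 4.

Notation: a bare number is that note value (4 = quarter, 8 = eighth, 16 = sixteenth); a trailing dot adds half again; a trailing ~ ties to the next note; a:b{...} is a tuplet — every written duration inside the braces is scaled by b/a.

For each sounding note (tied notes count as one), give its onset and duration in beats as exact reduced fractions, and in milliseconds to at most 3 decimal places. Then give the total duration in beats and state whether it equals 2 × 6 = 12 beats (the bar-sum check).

1) 0.0ms=0b +2535.211ms=3b
2) 2535.211ms=3b +7605.634ms=9b
Σ=12b of 12 (71bpm 6/8) — PASS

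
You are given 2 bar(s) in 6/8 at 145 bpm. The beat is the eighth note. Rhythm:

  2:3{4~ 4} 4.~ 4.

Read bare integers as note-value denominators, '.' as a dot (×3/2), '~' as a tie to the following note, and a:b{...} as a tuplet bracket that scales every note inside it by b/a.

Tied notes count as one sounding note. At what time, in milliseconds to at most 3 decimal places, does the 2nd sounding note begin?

1. 0.0ms @ 0 + 2482.759ms (6)
2. 2482.759ms @ 6 + 2482.759ms (6)

note 2 onset = 6b = 2482.759ms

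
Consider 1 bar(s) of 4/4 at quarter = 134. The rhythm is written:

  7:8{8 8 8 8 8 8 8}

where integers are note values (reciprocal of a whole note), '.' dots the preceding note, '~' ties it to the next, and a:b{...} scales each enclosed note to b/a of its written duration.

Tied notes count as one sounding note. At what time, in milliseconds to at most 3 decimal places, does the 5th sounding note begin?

1. 0.0ms @ 0 + 255.864ms (4/7)
2. 255.864ms @ 4/7 + 255.864ms (4/7)
3. 511.727ms @ 8/7 + 255.864ms (4/7)
4. 767.591ms @ 12/7 + 255.864ms (4/7)
5. 1023.454ms @ 16/7 + 255.864ms (4/7)
6. 1279.318ms @ 20/7 + 255.864ms (4/7)
7. 1535.181ms @ 24/7 + 255.864ms (4/7)

note 5 onset = 16/7b = 1023.454ms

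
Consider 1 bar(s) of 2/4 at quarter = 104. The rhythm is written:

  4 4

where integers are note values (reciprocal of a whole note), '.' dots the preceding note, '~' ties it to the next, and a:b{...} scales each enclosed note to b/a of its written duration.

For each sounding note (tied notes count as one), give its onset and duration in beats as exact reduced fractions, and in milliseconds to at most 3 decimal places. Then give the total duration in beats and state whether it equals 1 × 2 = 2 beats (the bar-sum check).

1) 0.0ms=0b +576.923ms=1b
2) 576.923ms=1b +576.923ms=1b
Σ=2b of 2 (104bpm 2/4) — PASS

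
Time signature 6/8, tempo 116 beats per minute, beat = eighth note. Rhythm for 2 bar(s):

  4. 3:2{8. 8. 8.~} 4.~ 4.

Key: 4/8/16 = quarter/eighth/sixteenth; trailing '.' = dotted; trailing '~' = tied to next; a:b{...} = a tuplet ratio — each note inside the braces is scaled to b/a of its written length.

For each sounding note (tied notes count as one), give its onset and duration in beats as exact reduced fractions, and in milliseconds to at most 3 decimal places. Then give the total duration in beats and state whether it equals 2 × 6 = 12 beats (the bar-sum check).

1) 0.0ms=0b +1551.724ms=3b
2) 1551.724ms=3b +517.241ms=1b
3) 2068.966ms=4b +517.241ms=1b
4) 2586.207ms=5b +3620.69ms=7b
Σ=12b of 12 (116bpm 6/8) — PASS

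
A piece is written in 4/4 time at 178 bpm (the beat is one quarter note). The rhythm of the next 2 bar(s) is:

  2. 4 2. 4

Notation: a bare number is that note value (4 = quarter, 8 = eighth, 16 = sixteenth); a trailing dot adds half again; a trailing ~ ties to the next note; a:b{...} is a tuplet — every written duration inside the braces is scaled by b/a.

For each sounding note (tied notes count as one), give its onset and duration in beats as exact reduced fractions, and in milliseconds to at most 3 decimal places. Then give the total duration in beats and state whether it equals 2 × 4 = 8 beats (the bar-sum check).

1) 0.0ms=0b +1011.236ms=3b
2) 1011.236ms=3b +337.079ms=1b
3) 1348.315ms=4b +1011.236ms=3b
4) 2359.551ms=7b +337.079ms=1b
Σ=8b of 8 (178bpm 4/4) — PASS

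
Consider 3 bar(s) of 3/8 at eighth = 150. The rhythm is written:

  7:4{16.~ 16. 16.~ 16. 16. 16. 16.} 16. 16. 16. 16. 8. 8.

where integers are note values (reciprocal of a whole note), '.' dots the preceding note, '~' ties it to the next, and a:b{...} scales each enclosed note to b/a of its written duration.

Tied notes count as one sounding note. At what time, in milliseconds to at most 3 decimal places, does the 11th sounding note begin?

1. 0.0ms @ 0 + 342.857ms (6/7)
2. 342.857ms @ 6/7 + 342.857ms (6/7)
3. 685.714ms @ 12/7 + 171.429ms (3/7)
4. 857.143ms @ 15/7 + 171.429ms (3/7)
5. 1028.571ms @ 18/7 + 171.429ms (3/7)
6. 1200.0ms @ 3 + 300.0ms (3/4)
7. 1500.0ms @ 15/4 + 300.0ms (3/4)
8. 1800.0ms @ 9/2 + 300.0ms (3/4)
9. 2100.0ms @ 21/4 + 300.0ms (3/4)
10. 2400.0ms @ 6 + 600.0ms (3/2)
11. 3000.0ms @ 15/2 + 600.0ms (3/2)

note 11 onset = 15/2b = 3000.0ms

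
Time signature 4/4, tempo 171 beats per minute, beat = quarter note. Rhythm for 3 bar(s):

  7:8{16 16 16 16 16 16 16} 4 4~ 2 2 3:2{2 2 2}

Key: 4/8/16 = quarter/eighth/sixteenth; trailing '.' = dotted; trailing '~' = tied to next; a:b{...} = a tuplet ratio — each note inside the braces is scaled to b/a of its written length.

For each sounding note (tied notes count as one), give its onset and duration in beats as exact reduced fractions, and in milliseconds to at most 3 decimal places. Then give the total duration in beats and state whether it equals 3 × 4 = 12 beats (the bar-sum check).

1) 0.0ms=0b +100.251ms=2/7b
2) 100.251ms=2/7b +100.251ms=2/7b
3) 200.501ms=4/7b +100.251ms=2/7b
4) 300.752ms=6/7b +100.251ms=2/7b
5) 401.003ms=8/7b +100.251ms=2/7b
6) 501.253ms=10/7b +100.251ms=2/7b
7) 601.504ms=12/7b +100.251ms=2/7b
8) 701.754ms=2b +350.877ms=1b
9) 1052.632ms=3b +1052.632ms=3b
10) 2105.263ms=6b +701.754ms=2b
11) 2807.018ms=8b +467.836ms=4/3b
12) 3274.854ms=28/3b +467.836ms=4/3b
13) 3742.69ms=32/3b +467.836ms=4/3b
Σ=12b of 12 (171bpm 4/4) — PASS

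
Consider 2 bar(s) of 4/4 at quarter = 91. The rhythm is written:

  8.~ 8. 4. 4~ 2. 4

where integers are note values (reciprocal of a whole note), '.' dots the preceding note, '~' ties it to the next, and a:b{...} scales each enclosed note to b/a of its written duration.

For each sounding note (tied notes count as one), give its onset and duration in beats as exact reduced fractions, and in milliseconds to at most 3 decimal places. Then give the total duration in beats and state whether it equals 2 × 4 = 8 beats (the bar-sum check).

1) 0.0ms=0b +989.011ms=3/2b
2) 989.011ms=3/2b +989.011ms=3/2b
3) 1978.022ms=3b +2637.363ms=4b
4) 4615.385ms=7b +659.341ms=1b
Σ=8b of 8 (91bpm 4/4) — PASS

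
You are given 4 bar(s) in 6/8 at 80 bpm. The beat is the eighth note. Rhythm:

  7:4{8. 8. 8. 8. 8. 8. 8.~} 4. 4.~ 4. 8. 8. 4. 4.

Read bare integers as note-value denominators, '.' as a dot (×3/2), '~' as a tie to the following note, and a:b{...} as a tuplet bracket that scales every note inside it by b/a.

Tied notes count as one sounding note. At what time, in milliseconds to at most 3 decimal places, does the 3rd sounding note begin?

1. 0.0ms @ 0 + 642.857ms (6/7)
2. 642.857ms @ 6/7 + 642.857ms (6/7)
3. 1285.714ms @ 12/7 + 642.857ms (6/7)
4. 1928.571ms @ 18/7 + 642.857ms (6/7)
5. 2571.429ms @ 24/7 + 642.857ms (6/7)
6. 3214.286ms @ 30/7 + 642.857ms (6/7)
7. 3857.143ms @ 36/7 + 2892.857ms (27/7)
8. 6750.0ms @ 9 + 4500.0ms (6)
9. 11250.0ms @ 15 + 1125.0ms (3/2)
10. 12375.0ms @ 33/2 + 1125.0ms (3/2)
11. 13500.0ms @ 18 + 2250.0ms (3)
12. 15750.0ms @ 21 + 2250.0ms (3)

note 3 onset = 12/7b = 1285.714ms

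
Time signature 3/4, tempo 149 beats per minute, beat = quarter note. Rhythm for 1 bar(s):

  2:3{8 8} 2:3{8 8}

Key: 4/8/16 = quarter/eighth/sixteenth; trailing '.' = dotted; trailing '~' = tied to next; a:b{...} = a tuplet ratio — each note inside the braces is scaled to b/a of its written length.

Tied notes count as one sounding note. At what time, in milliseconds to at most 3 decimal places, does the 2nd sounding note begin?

note 2 onset = 3/4b = 302.013ms

1. 0.0ms @ 0 + 302.013ms (3/4)
2. 302.013ms @ 3/4 + 302.013ms (3/4)
3. 604.027ms @ 3/2 + 302.013ms (3/4)
4. 906.04ms @ 9/4 + 302.013ms (3/4)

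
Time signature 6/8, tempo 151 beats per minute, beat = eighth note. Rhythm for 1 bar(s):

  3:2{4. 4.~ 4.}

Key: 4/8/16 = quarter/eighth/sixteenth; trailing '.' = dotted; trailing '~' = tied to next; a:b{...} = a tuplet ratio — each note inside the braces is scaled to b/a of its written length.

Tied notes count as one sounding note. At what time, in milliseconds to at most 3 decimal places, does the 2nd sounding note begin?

note 2 onset = 2b = 794.702ms

1. 0.0ms @ 0 + 794.702ms (2)
2. 794.702ms @ 2 + 1589.404ms (4)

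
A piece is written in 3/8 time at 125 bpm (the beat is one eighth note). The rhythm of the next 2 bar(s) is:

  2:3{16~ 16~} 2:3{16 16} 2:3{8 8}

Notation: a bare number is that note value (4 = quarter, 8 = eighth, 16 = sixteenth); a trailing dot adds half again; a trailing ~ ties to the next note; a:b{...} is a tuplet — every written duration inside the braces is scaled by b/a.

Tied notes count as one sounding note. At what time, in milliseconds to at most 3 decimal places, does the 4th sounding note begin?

note 4 onset = 9/2b = 2160.0ms

1. 0.0ms @ 0 + 1080.0ms (9/4)
2. 1080.0ms @ 9/4 + 360.0ms (3/4)
3. 1440.0ms @ 3 + 720.0ms (3/2)
4. 2160.0ms @ 9/2 + 720.0ms (3/2)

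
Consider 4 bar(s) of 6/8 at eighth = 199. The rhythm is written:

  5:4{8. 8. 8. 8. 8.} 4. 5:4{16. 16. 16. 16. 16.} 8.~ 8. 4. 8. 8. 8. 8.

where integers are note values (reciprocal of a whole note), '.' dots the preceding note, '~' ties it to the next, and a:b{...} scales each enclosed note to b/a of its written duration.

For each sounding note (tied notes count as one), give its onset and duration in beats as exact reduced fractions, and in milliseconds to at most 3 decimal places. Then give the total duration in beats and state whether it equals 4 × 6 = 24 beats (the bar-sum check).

1) 0.0ms=0b +361.809ms=6/5b
2) 361.809ms=6/5b +361.809ms=6/5b
3) 723.618ms=12/5b +361.809ms=6/5b
4) 1085.427ms=18/5b +361.809ms=6/5b
5) 1447.236ms=24/5b +361.809ms=6/5b
6) 1809.045ms=6b +904.523ms=3b
7) 2713.568ms=9b +180.905ms=3/5b
8) 2894.472ms=48/5b +180.905ms=3/5b
9) 3075.377ms=51/5b +180.905ms=3/5b
10) 3256.281ms=54/5b +180.905ms=3/5b
11) 3437.186ms=57/5b +180.905ms=3/5b
12) 3618.09ms=12b +904.523ms=3b
13) 4522.613ms=15b +904.523ms=3b
14) 5427.136ms=18b +452.261ms=3/2b
15) 5879.397ms=39/2b +452.261ms=3/2b
16) 6331.658ms=21b +452.261ms=3/2b
17) 6783.92ms=45/2b +452.261ms=3/2b
Σ=24b of 24 (199bpm 6/8) — PASS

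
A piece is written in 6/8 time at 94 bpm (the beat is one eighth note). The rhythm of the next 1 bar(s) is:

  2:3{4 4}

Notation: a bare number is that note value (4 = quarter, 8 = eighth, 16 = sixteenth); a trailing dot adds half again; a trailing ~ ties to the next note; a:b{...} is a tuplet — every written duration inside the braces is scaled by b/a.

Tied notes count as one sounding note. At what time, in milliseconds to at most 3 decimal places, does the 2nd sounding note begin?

1. 0.0ms @ 0 + 1914.894ms (3)
2. 1914.894ms @ 3 + 1914.894ms (3)

note 2 onset = 3b = 1914.894ms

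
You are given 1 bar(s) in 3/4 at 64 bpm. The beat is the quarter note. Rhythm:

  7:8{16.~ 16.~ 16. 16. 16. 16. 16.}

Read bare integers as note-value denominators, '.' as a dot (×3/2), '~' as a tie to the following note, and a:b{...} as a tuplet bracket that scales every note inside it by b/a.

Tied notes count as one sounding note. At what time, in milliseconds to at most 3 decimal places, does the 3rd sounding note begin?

note 3 onset = 12/7b = 1607.143ms

1. 0.0ms @ 0 + 1205.357ms (9/7)
2. 1205.357ms @ 9/7 + 401.786ms (3/7)
3. 1607.143ms @ 12/7 + 401.786ms (3/7)
4. 2008.929ms @ 15/7 + 401.786ms (3/7)
5. 2410.714ms @ 18/7 + 401.786ms (3/7)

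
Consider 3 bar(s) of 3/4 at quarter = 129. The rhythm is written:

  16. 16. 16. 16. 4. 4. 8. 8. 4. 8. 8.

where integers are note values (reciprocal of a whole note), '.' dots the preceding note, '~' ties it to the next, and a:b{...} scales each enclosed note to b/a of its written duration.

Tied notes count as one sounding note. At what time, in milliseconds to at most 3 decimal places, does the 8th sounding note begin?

note 8 onset = 21/4b = 2441.86ms

1. 0.0ms @ 0 + 174.419ms (3/8)
2. 174.419ms @ 3/8 + 174.419ms (3/8)
3. 348.837ms @ 3/4 + 174.419ms (3/8)
4. 523.256ms @ 9/8 + 174.419ms (3/8)
5. 697.674ms @ 3/2 + 697.674ms (3/2)
6. 1395.349ms @ 3 + 697.674ms (3/2)
7. 2093.023ms @ 9/2 + 348.837ms (3/4)
8. 2441.86ms @ 21/4 + 348.837ms (3/4)
9. 2790.698ms @ 6 + 697.674ms (3/2)
10. 3488.372ms @ 15/2 + 348.837ms (3/4)
11. 3837.209ms @ 33/4 + 348.837ms (3/4)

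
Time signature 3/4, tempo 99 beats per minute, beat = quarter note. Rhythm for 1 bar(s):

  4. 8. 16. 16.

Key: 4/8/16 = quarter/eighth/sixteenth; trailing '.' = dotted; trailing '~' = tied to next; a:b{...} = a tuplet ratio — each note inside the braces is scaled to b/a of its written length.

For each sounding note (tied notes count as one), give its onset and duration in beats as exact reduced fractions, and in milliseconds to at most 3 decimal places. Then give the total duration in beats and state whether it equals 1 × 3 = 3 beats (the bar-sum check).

1) 0.0ms=0b +909.091ms=3/2b
2) 909.091ms=3/2b +454.545ms=3/4b
3) 1363.636ms=9/4b +227.273ms=3/8b
4) 1590.909ms=21/8b +227.273ms=3/8b
Σ=3b of 3 (99bpm 3/4) — PASS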